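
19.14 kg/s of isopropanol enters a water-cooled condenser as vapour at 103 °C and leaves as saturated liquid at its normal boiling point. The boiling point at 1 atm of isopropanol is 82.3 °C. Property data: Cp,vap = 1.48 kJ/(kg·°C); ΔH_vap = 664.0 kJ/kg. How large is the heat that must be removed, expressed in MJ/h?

Q_c = 47900 MJ/h

vapour 103→82.3 °C: -30.636 kJ/kg
condensation at 82.3 °C: -664 kJ/kg
Δh = -30.636 + -664 = -694.64 kJ/kg
Q = ṁ·Δh = 19.14 kg/s × -694.64 kJ/kg = -13295 kJ/s
|Q| = 13295 kW = 47863 MJ/h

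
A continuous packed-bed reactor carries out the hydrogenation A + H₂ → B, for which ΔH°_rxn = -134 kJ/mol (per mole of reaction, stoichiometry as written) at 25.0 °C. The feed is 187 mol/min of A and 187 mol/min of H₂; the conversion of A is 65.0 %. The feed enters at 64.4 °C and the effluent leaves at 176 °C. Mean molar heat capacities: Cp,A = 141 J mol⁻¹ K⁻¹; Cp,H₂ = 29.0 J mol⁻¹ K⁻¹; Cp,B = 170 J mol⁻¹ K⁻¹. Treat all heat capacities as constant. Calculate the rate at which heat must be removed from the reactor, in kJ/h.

Extent of reaction ξ = 0.650 × 187 = 121.55 mol/min
Reaction term: ξ·ΔH°_rxn = 121.55 × -134 = -16288 kJ/min
Sensible, feed 64.4→25 °C: -1252.5 kJ/min
Outlet flows (mol/min): A 65.45, H₂ 65.45, B 121.55
Sensible, products 25→176 °C: 4800.3 kJ/min
Q = ΔH = -12740 kJ/min = -212.33 kW
Heat removed = 764400 kJ/h

Q_out = 764000 kJ/h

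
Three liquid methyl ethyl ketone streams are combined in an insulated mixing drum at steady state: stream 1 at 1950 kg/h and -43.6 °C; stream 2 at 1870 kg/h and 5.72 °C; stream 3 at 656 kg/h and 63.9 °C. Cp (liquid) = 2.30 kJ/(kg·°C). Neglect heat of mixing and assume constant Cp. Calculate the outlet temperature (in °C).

T_out = -7.24 °C

No heat crosses the boundary, so H_out = H_in.
T_out = Σ ṁᵢCp,ᵢTᵢ / Σ ṁᵢCp,ᵢ
      = -74532 / 10295 = -7.2398 °C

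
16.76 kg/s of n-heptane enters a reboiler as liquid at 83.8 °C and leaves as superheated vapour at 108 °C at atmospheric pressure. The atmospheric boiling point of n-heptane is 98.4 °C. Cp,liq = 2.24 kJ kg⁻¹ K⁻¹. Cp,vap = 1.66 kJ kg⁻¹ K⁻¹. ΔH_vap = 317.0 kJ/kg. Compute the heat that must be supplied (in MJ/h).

Q = 22100 MJ/h

liquid 83.8→98.4 °C: 32.704 kJ/kg
vaporisation at 98.4 °C: 317 kJ/kg
vapour 98.4→108 °C: 15.936 kJ/kg
Δh = 32.704 + 317 + 15.936 = 365.64 kJ/kg
Q = ṁ·Δh = 16.76 kg/s × 365.64 kJ/kg = 6128.1 kJ/s
|Q| = 6128.1 kW = 22061 MJ/h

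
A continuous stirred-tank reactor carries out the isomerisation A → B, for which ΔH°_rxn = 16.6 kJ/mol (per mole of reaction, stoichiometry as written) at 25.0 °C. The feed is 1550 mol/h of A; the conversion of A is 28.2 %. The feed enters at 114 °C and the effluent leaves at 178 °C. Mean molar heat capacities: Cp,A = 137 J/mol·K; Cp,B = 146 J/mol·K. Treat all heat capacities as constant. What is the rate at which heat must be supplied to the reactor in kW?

Extent of reaction ξ = 0.282 × 1550 = 437.1 mol/h
Reaction term: ξ·ΔH°_rxn = 437.1 × 16.6 = 7255.9 kJ/h
Sensible, feed 114→25 °C: -18899 kJ/h
Outlet flows (mol/h): A 1112.9, B 437.1
Sensible, products 25→178 °C: 33091 kJ/h
Q = ΔH = 21448 kJ/h = 5.9578 kW
Heat supplied = 5.9578 kW

Q_in = 5.96 kW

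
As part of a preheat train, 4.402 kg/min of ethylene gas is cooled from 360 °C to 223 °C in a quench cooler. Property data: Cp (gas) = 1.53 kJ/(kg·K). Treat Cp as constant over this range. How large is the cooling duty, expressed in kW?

Q = ṁ·Cp·ΔT = 4.402 × 1.53 × (223 − 360) = -922.7 kJ/min
Converting: 922.7 / 60 s = 15.378 kW

Q_c = 15.4 kW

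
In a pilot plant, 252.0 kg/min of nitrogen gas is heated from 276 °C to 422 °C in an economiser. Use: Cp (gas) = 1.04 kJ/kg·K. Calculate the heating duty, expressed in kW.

Q = 638 kW

Q = ṁ·Cp·ΔT = 252.0 × 1.04 × (422 − 276) = 38264 kJ/min
Converting: 38264 / 60 s = 637.73 kW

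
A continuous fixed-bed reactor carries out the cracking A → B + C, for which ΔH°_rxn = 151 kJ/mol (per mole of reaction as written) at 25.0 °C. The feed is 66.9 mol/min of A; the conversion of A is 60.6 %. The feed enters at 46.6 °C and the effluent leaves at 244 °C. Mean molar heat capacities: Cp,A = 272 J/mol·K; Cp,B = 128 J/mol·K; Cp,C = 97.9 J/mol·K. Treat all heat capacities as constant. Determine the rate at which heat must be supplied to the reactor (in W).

Q_in = 155000 W

Extent of reaction ξ = 0.606 × 66.9 = 40.541 mol/min
Reaction term: ξ·ΔH°_rxn = 40.541 × 151 = 6121.8 kJ/min
Sensible, feed 46.6→25 °C: -393.05 kJ/min
Outlet flows (mol/min): A 26.359, B 40.541, C 40.541
Sensible, products 25→244 °C: 3575.8 kJ/min
Q = ΔH = 9304.5 kJ/min = 155.07 kW
Heat supplied = 155070 W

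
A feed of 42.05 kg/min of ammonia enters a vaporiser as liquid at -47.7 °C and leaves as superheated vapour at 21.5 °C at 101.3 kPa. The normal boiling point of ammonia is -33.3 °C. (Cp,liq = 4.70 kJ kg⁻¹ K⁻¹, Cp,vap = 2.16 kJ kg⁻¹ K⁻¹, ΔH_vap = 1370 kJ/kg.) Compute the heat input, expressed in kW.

liquid -47.7→-33.3 °C: 67.68 kJ/kg
vaporisation at -33.3 °C: 1370 kJ/kg
vapour -33.3→21.5 °C: 118.37 kJ/kg
Δh = 67.68 + 1370 + 118.37 = 1556 kJ/kg
Q = ṁ·Δh = 42.05 kg/min × 1556 kJ/kg = 65432 kJ/min
|Q| = 1090.5 kW

Q = 1090 kW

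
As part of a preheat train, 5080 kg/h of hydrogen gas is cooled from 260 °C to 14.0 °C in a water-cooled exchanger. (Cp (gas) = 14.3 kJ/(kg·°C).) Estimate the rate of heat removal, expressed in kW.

Q_c = 4960 kW

Q = ṁ·Cp·ΔT = 5080 × 14.3 × (14.0 − 260) = -1.787e+07 kJ/h
Converting: 1.787e+07 / 3600 s = 4964 kW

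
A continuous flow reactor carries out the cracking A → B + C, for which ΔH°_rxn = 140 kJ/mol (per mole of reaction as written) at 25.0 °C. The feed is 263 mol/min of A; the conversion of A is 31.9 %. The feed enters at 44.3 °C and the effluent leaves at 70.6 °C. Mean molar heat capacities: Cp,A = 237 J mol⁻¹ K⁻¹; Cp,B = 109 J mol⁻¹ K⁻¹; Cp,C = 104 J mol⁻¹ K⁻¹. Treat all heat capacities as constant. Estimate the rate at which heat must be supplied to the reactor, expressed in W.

Q_in = 222000 W

Extent of reaction ξ = 0.319 × 263 = 83.897 mol/min
Reaction term: ξ·ΔH°_rxn = 83.897 × 140 = 11746 kJ/min
Sensible, feed 44.3→25 °C: -1203 kJ/min
Outlet flows (mol/min): A 179.1, B 83.897, C 83.897
Sensible, products 25→70.6 °C: 2750.5 kJ/min
Q = ΔH = 13293 kJ/min = 221.55 kW
Heat supplied = 221550 W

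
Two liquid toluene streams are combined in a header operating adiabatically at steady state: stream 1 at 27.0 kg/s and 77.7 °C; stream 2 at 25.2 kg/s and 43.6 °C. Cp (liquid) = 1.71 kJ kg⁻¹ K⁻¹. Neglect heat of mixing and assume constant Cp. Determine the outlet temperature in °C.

T_out = 61.2 °C

Energy balance with Q = 0: Σ ṁᵢCp,ᵢ(T_out − Tᵢ) = 0
T_out = Σ ṁᵢCp,ᵢTᵢ / Σ ṁᵢCp,ᵢ
      = 5466.2 / 89.262 = 61.238 °C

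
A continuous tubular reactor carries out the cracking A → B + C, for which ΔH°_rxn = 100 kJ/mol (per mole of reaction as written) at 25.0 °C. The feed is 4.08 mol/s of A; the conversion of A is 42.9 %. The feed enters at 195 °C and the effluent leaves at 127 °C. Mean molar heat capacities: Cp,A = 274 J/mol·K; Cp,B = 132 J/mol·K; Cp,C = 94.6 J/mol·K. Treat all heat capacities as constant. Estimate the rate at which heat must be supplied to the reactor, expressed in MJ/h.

Q_in = 326 MJ/h

Extent of reaction ξ = 0.429 × 4.08 = 1.7503 mol/s
Reaction term: ξ·ΔH°_rxn = 1.7503 × 100 = 175.03 kJ/s
Sensible, feed 195→25 °C: -190.05 kJ/s
Outlet flows (mol/s): A 2.3297, B 1.7503, C 1.7503
Sensible, products 25→127 °C: 105.57 kJ/s
Q = ΔH = 90.551 kJ/s = 90.551 kW
Heat supplied = 325.98 MJ/h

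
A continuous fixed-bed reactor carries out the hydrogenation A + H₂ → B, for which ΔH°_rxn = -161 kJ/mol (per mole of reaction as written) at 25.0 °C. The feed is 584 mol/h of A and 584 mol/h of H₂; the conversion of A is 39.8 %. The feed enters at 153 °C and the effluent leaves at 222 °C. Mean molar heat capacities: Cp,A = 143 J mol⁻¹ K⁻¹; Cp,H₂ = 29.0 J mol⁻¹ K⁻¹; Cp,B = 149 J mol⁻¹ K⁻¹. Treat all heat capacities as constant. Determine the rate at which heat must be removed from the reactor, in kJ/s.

Q_out = 8.76 kJ/s

Extent of reaction ξ = 0.398 × 584 = 232.43 mol/h
Reaction term: ξ·ΔH°_rxn = 232.43 × -161 = -37422 kJ/h
Sensible, feed 153→25 °C: -12857 kJ/h
Outlet flows (mol/h): A 351.57, H₂ 351.57, B 232.43
Sensible, products 25→222 °C: 18735 kJ/h
Q = ΔH = -31544 kJ/h = -8.7622 kW
Heat removed = 8.7622 kJ/s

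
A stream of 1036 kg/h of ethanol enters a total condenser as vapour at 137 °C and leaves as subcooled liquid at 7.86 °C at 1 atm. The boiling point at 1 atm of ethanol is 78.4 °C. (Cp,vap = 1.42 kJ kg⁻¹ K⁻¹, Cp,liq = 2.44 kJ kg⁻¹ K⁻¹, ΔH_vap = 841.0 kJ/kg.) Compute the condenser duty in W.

Q_c = 315000 W

vapour 137→78.4 °C: -83.212 kJ/kg
condensation at 78.4 °C: -841 kJ/kg
liquid 78.4→7.86 °C: -172.12 kJ/kg
Δh = -83.212 + -841 + -172.12 = -1096.3 kJ/kg
Q = ṁ·Δh = 1036 kg/h × -1096.3 kJ/kg = -1.1358e+06 kJ/h
|Q| = 315.5 kW = 315500 W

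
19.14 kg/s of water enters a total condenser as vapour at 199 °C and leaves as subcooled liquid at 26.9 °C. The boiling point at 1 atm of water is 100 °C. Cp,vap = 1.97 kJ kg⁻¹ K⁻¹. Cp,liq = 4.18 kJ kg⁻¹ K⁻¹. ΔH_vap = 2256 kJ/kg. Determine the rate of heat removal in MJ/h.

vapour 199→100 °C: -195.03 kJ/kg
condensation at 100 °C: -2256 kJ/kg
liquid 100→26.9 °C: -305.56 kJ/kg
Δh = -195.03 + -2256 + -305.56 = -2756.6 kJ/kg
Q = ṁ·Δh = 19.14 kg/s × -2756.6 kJ/kg = -52761 kJ/s
|Q| = 52761 kW = 189940 MJ/h

Q_c = 190000 MJ/h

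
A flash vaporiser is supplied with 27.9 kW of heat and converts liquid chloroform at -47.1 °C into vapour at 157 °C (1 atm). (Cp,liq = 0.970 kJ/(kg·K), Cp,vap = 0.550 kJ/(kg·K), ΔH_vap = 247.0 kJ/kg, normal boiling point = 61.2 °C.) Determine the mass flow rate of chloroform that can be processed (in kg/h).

ṁ = 248 kg/h

Δh = 0.970×(61.2−-47.1) + 247.0 + 0.550×(157−61.2) = 404.74 kJ/kg
Q = 27.9 kW = 27.9 kJ/s = 100440 kJ/h
ṁ = Q/Δh = 100440 / 404.74 = 248.16 kg/h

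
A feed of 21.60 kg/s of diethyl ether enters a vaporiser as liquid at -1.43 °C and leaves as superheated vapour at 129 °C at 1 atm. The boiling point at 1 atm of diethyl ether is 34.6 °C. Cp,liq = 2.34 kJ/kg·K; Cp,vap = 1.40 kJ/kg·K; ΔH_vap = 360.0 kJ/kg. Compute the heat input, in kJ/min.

Q = 747000 kJ/min

liquid -1.43→34.6 °C: 84.31 kJ/kg
vaporisation at 34.6 °C: 360 kJ/kg
vapour 34.6→129 °C: 132.16 kJ/kg
Δh = 84.31 + 360 + 132.16 = 576.47 kJ/kg
Q = ṁ·Δh = 21.60 kg/s × 576.47 kJ/kg = 12452 kJ/s
|Q| = 12452 kW = 747110 kJ/min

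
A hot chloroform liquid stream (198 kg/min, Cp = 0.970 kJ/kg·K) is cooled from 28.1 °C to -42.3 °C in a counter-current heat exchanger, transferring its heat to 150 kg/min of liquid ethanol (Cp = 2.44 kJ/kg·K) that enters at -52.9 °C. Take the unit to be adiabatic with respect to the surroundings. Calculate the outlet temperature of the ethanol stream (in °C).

T_c,out = -16.0 °C

Heat released by hot stream: Q = 198 × 0.970 × (28.1 − -42.3) = 13521 kJ/min
Energy balance on cold side (adiabatic exchanger): Q = ṁ_c·Cp_c·(T_c,out − T_c,in)
T_c,out = -52.9 + 13521/(150 × 2.44) = -15.957 °C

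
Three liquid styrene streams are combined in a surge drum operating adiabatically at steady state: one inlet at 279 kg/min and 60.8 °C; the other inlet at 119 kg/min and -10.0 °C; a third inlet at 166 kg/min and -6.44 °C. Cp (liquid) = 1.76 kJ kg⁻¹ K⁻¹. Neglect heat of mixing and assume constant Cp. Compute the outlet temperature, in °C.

T_out = 26.1 °C

No heat crosses the boundary, so H_out = H_in.
Σ ṁᵢCp,ᵢTᵢ = 279×1.76×60.8 + 119×1.76×-10.0 + 166×1.76×-6.44 = 25879
Σ ṁᵢCp,ᵢ = 279×1.76 + 119×1.76 + 166×1.76 = 992.64
T_out = 25879 / 992.64 = 26.071 °C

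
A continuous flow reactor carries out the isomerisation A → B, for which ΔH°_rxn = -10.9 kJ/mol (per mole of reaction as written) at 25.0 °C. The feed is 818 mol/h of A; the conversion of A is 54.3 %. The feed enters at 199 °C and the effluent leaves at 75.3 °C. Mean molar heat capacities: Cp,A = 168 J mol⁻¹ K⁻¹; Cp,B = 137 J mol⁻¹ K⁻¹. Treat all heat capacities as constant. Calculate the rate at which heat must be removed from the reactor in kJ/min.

Extent of reaction ξ = 0.543 × 818 = 444.17 mol/h
Reaction term: ξ·ΔH°_rxn = 444.17 × -10.9 = -4841.5 kJ/h
Sensible, feed 199→25 °C: -23912 kJ/h
Outlet flows (mol/h): A 373.83, B 444.17
Sensible, products 25→75.3 °C: 6219.8 kJ/h
Q = ΔH = -22533 kJ/h = -6.2593 kW
Heat removed = 375.56 kJ/min

Q_out = 376 kJ/min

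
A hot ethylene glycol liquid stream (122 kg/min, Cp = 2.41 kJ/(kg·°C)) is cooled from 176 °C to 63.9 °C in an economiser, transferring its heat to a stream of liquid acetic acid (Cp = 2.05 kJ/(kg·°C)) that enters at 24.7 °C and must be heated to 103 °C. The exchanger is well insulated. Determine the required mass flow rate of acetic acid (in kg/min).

ṁ_c = 205 kg/min

Heat released by hot stream: Q = 122 × 2.41 × (176 − 63.9) = 32960 kJ/min
Energy balance on cold side (adiabatic exchanger): Q = ṁ_c·Cp_c·(T_c,out − T_c,in)
ṁ_c = 32960 / [2.05 × (103 − 24.7)] = 205.34 kg/min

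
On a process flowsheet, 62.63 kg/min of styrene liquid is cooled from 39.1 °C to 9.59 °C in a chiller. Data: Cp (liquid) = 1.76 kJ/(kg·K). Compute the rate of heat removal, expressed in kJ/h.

Q = ṁ·Cp·ΔT = 62.63 × 1.76 × (9.59 − 39.1) = -3252.9 kJ/min
Converting: 3252.9 / 60 s = 54.214 kW
Cooling duty = 195170 kJ/h

Q_c = 195000 kJ/h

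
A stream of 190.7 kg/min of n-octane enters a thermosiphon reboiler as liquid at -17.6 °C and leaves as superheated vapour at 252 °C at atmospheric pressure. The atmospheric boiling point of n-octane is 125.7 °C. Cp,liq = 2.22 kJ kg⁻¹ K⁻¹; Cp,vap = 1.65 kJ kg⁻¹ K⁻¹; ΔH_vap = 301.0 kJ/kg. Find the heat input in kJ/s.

Q = 2630 kJ/s

liquid -17.6→125.7 °C: 318.13 kJ/kg
vaporisation at 125.7 °C: 301 kJ/kg
vapour 125.7→252 °C: 208.39 kJ/kg
Δh = 318.13 + 301 + 208.39 = 827.52 kJ/kg
Q = ṁ·Δh = 190.7 kg/min × 827.52 kJ/kg = 157810 kJ/min
|Q| = 2630.1 kW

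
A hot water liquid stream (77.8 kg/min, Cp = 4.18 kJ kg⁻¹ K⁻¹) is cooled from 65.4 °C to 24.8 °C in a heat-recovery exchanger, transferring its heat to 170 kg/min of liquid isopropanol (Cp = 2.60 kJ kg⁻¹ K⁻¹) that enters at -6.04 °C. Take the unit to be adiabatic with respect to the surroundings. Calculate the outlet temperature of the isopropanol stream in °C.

T_c,out = 23.8 °C

Heat released by hot stream: Q = 77.8 × 4.18 × (65.4 − 24.8) = 13203 kJ/min
Energy balance on cold side (adiabatic exchanger): Q = ṁ_c·Cp_c·(T_c,out − T_c,in)
T_c,out = -6.04 + 13203/(170 × 2.60) = 23.832 °C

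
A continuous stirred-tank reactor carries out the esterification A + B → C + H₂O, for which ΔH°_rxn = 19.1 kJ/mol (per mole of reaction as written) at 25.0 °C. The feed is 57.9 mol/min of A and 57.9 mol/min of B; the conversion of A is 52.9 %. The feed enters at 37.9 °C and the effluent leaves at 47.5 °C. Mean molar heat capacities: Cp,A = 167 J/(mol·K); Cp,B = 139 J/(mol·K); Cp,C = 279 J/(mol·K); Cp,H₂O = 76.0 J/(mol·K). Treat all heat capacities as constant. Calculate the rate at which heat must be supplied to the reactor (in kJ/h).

Q_in = 47300 kJ/h

Extent of reaction ξ = 0.529 × 57.9 = 30.629 mol/min
Reaction term: ξ·ΔH°_rxn = 30.629 × 19.1 = 585.02 kJ/min
Sensible, feed 37.9→25 °C: -228.55 kJ/min
Outlet flows (mol/min): A 27.271, B 27.271, C 30.629, H₂O 30.629
Sensible, products 25→47.5 °C: 432.41 kJ/min
Q = ΔH = 788.87 kJ/min = 13.148 kW
Heat supplied = 47332 kJ/h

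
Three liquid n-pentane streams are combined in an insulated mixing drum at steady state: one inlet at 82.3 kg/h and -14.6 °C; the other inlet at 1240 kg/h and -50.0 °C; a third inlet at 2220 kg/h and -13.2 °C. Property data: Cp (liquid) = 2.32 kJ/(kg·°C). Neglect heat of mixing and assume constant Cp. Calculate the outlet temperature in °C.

Adiabatic, steady state ⇒ Σ ṁᵢCp,ᵢ(T_out − Tᵢ) = 0
Σ ṁᵢCp,ᵢTᵢ = 82.3×2.32×-14.6 + 1240×2.32×-50.0 + 2220×2.32×-13.2 = -214610
Σ ṁᵢCp,ᵢ = 82.3×2.32 + 1240×2.32 + 2220×2.32 = 8218.1
T_out = -214610 / 8218.1 = -26.115 °C

T_out = -26.1 °C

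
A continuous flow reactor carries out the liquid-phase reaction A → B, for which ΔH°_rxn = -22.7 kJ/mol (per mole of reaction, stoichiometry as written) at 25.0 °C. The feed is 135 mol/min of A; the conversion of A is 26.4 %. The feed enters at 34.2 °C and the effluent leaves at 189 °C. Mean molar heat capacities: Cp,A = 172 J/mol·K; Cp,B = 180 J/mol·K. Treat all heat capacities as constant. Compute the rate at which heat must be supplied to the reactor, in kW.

Q_in = 47.2 kW

Extent of reaction ξ = 0.264 × 135 = 35.64 mol/min
Reaction term: ξ·ΔH°_rxn = 35.64 × -22.7 = -809.03 kJ/min
Sensible, feed 34.2→25 °C: -213.62 kJ/min
Outlet flows (mol/min): A 99.36, B 35.64
Sensible, products 25→189 °C: 3854.8 kJ/min
Q = ΔH = 2832.2 kJ/min = 47.203 kW
Heat supplied = 47.203 kW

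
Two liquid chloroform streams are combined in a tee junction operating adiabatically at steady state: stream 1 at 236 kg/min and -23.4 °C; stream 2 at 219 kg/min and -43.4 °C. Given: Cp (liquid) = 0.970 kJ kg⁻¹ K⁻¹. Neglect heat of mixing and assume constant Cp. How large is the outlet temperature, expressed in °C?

No heat crosses the boundary, so H_out = H_in.
Σ ṁᵢCp,ᵢTᵢ = 236×0.970×-23.4 + 219×0.970×-43.4 = -14576
Σ ṁᵢCp,ᵢ = 236×0.970 + 219×0.970 = 441.35
T_out = -14576 / 441.35 = -33.026 °C

T_out = -33.0 °C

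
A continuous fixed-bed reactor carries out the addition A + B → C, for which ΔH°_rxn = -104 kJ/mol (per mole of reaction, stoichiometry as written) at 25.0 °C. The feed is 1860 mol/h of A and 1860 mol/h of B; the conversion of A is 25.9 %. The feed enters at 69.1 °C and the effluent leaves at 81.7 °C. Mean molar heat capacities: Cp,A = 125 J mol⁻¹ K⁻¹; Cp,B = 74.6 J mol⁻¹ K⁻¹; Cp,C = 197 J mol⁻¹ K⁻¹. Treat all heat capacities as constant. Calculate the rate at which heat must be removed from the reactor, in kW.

Q_out = 12.6 kW

Extent of reaction ξ = 0.259 × 1860 = 481.74 mol/h
Reaction term: ξ·ΔH°_rxn = 481.74 × -104 = -50101 kJ/h
Sensible, feed 69.1→25 °C: -16372 kJ/h
Outlet flows (mol/h): A 1378.3, B 1378.3, C 481.74
Sensible, products 25→81.7 °C: 20979 kJ/h
Q = ΔH = -45494 kJ/h = -12.637 kW
Heat removed = 12.637 kW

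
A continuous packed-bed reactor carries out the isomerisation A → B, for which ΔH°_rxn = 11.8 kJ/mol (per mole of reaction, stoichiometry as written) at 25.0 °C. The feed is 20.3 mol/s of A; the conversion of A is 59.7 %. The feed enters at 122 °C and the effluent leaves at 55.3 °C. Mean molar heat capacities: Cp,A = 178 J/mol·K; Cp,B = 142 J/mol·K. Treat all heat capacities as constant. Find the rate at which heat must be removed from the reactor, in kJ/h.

Q_out = 400000 kJ/h

Extent of reaction ξ = 0.597 × 20.3 = 12.119 mol/s
Reaction term: ξ·ΔH°_rxn = 12.119 × 11.8 = 143.01 kJ/s
Sensible, feed 122→25 °C: -350.5 kJ/s
Outlet flows (mol/s): A 8.1809, B 12.119
Sensible, products 25→55.3 °C: 96.267 kJ/s
Q = ΔH = -111.23 kJ/s = -111.23 kW
Heat removed = 400420 kJ/h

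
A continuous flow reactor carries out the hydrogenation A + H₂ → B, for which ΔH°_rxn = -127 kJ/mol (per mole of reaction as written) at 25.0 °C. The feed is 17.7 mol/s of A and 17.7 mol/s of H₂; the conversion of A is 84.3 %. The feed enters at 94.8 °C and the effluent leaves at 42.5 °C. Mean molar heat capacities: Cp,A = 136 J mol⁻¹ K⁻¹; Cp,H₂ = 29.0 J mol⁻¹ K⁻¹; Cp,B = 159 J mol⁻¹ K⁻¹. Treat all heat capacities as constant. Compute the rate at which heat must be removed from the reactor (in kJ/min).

Q_out = 123000 kJ/min

Extent of reaction ξ = 0.843 × 17.7 = 14.921 mol/s
Reaction term: ξ·ΔH°_rxn = 14.921 × -127 = -1895 kJ/s
Sensible, feed 94.8→25 °C: -203.85 kJ/s
Outlet flows (mol/s): A 2.7789, H₂ 2.7789, B 14.921
Sensible, products 25→42.5 °C: 49.542 kJ/s
Q = ΔH = -2049.3 kJ/s = -2049.3 kW
Heat removed = 122960 kJ/min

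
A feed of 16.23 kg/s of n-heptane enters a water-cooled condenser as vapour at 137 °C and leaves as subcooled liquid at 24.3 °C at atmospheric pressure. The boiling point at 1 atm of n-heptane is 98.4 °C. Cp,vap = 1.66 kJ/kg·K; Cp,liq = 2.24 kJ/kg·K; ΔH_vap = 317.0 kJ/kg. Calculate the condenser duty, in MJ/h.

Q_c = 32000 MJ/h

vapour 137→98.4 °C: -64.076 kJ/kg
condensation at 98.4 °C: -317 kJ/kg
liquid 98.4→24.3 °C: -165.98 kJ/kg
Δh = -64.076 + -317 + -165.98 = -547.06 kJ/kg
Q = ṁ·Δh = 16.23 kg/s × -547.06 kJ/kg = -8878.8 kJ/s
|Q| = 8878.8 kW = 31964 MJ/h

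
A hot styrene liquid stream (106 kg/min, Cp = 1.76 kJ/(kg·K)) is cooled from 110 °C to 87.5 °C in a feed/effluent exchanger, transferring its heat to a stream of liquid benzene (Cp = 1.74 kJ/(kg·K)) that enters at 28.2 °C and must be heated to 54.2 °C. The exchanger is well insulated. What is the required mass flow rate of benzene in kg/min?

ṁ_c = 92.8 kg/min

Heat released by hot stream: Q = 106 × 1.76 × (110 − 87.5) = 4197.6 kJ/min
Energy balance on cold side (adiabatic exchanger): Q = ṁ_c·Cp_c·(T_c,out − T_c,in)
ṁ_c = 4197.6 / [1.74 × (54.2 − 28.2)] = 92.785 kg/min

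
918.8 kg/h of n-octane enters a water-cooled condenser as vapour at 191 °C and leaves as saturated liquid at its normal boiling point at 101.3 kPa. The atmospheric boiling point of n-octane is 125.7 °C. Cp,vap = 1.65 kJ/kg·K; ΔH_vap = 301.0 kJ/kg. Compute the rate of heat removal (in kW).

vapour 191→125.7 °C: -107.74 kJ/kg
condensation at 125.7 °C: -301 kJ/kg
Δh = -107.74 + -301 = -408.75 kJ/kg
Q = ṁ·Δh = 918.8 kg/h × -408.75 kJ/kg = -375550 kJ/h
|Q| = 104.32 kW

Q_c = 104 kW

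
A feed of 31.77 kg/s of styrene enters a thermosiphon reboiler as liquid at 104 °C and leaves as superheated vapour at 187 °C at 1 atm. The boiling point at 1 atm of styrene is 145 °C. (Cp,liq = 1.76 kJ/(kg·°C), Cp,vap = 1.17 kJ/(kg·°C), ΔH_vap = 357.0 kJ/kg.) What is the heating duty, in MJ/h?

Q = 54700 MJ/h

liquid 104→145 °C: 72.16 kJ/kg
vaporisation at 145 °C: 357 kJ/kg
vapour 145→187 °C: 49.14 kJ/kg
Δh = 72.16 + 357 + 49.14 = 478.3 kJ/kg
Q = ṁ·Δh = 31.77 kg/s × 478.3 kJ/kg = 15196 kJ/s
|Q| = 15196 kW = 54704 MJ/h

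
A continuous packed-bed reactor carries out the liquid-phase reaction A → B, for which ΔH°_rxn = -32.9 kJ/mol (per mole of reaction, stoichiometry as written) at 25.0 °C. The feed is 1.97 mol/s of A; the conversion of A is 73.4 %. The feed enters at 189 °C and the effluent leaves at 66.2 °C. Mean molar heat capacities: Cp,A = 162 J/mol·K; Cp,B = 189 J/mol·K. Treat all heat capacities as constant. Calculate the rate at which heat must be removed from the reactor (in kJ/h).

Extent of reaction ξ = 0.734 × 1.97 = 1.446 mol/s
Reaction term: ξ·ΔH°_rxn = 1.446 × -32.9 = -47.573 kJ/s
Sensible, feed 189→25 °C: -52.339 kJ/s
Outlet flows (mol/s): A 0.52402, B 1.446
Sensible, products 25→66.2 °C: 14.757 kJ/s
Q = ΔH = -85.155 kJ/s = -85.155 kW
Heat removed = 306560 kJ/h

Q_out = 307000 kJ/h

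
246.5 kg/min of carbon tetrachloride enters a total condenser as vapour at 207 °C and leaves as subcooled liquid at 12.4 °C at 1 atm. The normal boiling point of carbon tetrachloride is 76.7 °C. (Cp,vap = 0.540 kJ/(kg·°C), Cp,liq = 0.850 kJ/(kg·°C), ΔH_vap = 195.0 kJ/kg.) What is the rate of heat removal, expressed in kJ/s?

vapour 207→76.7 °C: -70.362 kJ/kg
condensation at 76.7 °C: -195 kJ/kg
liquid 76.7→12.4 °C: -54.655 kJ/kg
Δh = -70.362 + -195 + -54.655 = -320.02 kJ/kg
Q = ṁ·Δh = 246.5 kg/min × -320.02 kJ/kg = -78884 kJ/min
|Q| = 1314.7 kW

Q_c = 1310 kJ/s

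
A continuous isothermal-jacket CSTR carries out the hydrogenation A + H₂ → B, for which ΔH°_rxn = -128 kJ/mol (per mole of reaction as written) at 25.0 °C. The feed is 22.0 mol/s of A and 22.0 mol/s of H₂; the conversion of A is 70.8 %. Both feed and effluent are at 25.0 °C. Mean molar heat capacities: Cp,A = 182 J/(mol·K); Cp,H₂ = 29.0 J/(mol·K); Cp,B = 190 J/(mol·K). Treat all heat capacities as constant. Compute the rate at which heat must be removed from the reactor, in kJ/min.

Q_out = 120000 kJ/min

Extent of reaction ξ = 0.708 × 22.0 = 15.576 mol/s
Reaction term: ξ·ΔH°_rxn = 15.576 × -128 = -1993.7 kJ/s
Q = ΔH = -1993.7 kJ/s = -1993.7 kW
Heat removed = 119620 kJ/min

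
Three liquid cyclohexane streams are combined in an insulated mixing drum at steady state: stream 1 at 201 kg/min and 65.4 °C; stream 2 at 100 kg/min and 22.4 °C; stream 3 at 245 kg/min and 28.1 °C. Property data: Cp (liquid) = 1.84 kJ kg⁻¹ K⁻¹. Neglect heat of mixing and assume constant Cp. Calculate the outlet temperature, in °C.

Energy balance with Q = 0: Σ ṁᵢCp,ᵢ(T_out − Tᵢ) = 0
T_out = Σ ṁᵢCp,ᵢTᵢ / Σ ṁᵢCp,ᵢ
      = 40977 / 1004.6 = 40.787 °C

T_out = 40.8 °C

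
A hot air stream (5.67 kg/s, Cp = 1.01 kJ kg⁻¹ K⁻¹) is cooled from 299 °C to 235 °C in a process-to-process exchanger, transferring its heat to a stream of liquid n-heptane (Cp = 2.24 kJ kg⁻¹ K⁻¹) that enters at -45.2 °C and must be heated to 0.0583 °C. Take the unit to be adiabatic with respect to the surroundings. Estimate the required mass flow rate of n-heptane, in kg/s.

ṁ_c = 3.62 kg/s

Heat released by hot stream: Q = 5.67 × 1.01 × (299 − 235) = 366.51 kJ/s
Energy balance on cold side (adiabatic exchanger): Q = ṁ_c·Cp_c·(T_c,out − T_c,in)
ṁ_c = 366.51 / [2.24 × (0.0583 − -45.2)] = 3.6152 kg/s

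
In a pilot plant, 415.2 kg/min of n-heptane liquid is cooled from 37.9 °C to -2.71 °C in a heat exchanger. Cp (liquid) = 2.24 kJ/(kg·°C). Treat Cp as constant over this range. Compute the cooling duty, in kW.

Q_c = 629 kW

Q = ṁ·Cp·ΔT = 415.2 × 2.24 × (-2.71 − 37.9) = -37769 kJ/min
Converting: 37769 / 60 s = 629.49 kW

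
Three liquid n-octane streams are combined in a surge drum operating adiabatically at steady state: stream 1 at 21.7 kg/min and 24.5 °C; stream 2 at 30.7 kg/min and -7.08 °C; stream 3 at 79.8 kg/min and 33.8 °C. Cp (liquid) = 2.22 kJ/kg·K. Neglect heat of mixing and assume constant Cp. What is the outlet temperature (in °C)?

Energy balance with Q = 0: Σ ṁᵢCp,ᵢ(T_out − Tᵢ) = 0
T_out = Σ ṁᵢCp,ᵢTᵢ / Σ ṁᵢCp,ᵢ
      = 6685.6 / 293.48 = 22.78 °C

T_out = 22.8 °C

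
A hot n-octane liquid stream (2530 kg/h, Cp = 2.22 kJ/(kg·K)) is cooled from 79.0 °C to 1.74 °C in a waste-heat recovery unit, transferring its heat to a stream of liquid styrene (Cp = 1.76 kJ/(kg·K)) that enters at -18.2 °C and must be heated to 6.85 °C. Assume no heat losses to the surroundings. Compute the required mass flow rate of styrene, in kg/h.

Heat released by hot stream: Q = 2530 × 2.22 × (79.0 − 1.74) = 433940 kJ/h
Energy balance on cold side (adiabatic exchanger): Q = ṁ_c·Cp_c·(T_c,out − T_c,in)
ṁ_c = 433940 / [1.76 × (6.85 − -18.2)] = 9842.6 kg/h

ṁ_c = 9840 kg/h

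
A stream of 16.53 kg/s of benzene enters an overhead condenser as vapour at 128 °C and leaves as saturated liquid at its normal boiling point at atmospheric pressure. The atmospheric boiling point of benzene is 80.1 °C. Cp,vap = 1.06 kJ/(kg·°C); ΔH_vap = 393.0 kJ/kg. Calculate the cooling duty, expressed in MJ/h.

vapour 128→80.1 °C: -50.774 kJ/kg
condensation at 80.1 °C: -393 kJ/kg
Δh = -50.774 + -393 = -443.77 kJ/kg
Q = ṁ·Δh = 16.53 kg/s × -443.77 kJ/kg = -7335.6 kJ/s
|Q| = 7335.6 kW = 26408 MJ/h

Q_c = 26400 MJ/h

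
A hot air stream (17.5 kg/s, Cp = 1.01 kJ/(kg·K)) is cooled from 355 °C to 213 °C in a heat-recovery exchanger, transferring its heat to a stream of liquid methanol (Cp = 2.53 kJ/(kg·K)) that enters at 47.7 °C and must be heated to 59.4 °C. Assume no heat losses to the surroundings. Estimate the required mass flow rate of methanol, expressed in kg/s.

Heat released by hot stream: Q = 17.5 × 1.01 × (355 − 213) = 2509.8 kJ/s
Energy balance on cold side (adiabatic exchanger): Q = ṁ_c·Cp_c·(T_c,out − T_c,in)
ṁ_c = 2509.8 / [2.53 × (59.4 − 47.7)] = 84.789 kg/s

ṁ_c = 84.8 kg/s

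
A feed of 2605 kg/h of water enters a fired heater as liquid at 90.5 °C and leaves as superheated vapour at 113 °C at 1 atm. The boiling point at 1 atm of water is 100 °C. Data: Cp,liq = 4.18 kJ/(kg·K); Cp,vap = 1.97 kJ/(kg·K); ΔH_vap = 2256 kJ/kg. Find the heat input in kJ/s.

Q = 1680 kJ/s

liquid 90.5→100 °C: 39.71 kJ/kg
vaporisation at 100 °C: 2256 kJ/kg
vapour 100→113 °C: 25.61 kJ/kg
Δh = 39.71 + 2256 + 25.61 = 2321.3 kJ/kg
Q = ṁ·Δh = 2605 kg/h × 2321.3 kJ/kg = 6.047e+06 kJ/h
|Q| = 1679.7 kW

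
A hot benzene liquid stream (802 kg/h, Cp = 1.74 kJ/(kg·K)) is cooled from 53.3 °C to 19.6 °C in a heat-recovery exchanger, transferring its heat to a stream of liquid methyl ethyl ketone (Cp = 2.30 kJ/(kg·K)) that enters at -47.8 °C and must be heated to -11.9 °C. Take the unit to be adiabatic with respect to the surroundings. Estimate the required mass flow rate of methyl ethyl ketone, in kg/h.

Heat released by hot stream: Q = 802 × 1.74 × (53.3 − 19.6) = 47028 kJ/h
Energy balance on cold side (adiabatic exchanger): Q = ṁ_c·Cp_c·(T_c,out − T_c,in)
ṁ_c = 47028 / [2.30 × (-11.9 − -47.8)] = 569.55 kg/h

ṁ_c = 570 kg/h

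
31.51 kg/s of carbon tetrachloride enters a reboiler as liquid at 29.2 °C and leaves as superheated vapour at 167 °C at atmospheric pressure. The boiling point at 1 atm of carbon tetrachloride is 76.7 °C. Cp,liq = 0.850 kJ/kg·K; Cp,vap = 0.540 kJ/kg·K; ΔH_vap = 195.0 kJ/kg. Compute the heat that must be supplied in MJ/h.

liquid 29.2→76.7 °C: 40.375 kJ/kg
vaporisation at 76.7 °C: 195 kJ/kg
vapour 76.7→167 °C: 48.762 kJ/kg
Δh = 40.375 + 195 + 48.762 = 284.14 kJ/kg
Q = ṁ·Δh = 31.51 kg/s × 284.14 kJ/kg = 8953.2 kJ/s
|Q| = 8953.2 kW = 32231 MJ/h

Q = 32200 MJ/h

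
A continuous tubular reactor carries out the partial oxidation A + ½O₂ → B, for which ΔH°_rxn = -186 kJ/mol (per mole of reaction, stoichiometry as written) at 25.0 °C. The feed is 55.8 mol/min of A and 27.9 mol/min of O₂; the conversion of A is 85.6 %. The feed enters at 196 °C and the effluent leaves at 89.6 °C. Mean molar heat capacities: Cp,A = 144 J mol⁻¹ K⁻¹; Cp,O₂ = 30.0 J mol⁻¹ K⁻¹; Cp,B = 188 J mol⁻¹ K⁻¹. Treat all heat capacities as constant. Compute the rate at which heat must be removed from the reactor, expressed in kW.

Q_out = 162 kW

Extent of reaction ξ = 0.856 × 55.8 = 47.765 mol/min
Reaction term: ξ·ΔH°_rxn = 47.765 × -186 = -8884.3 kJ/min
Sensible, feed 196→25 °C: -1517.1 kJ/min
Outlet flows (mol/min): A 8.0352, O₂ 4.0176, B 47.765
Sensible, products 25→89.6 °C: 662.63 kJ/min
Q = ΔH = -9738.8 kJ/min = -162.31 kW
Heat removed = 162.31 kW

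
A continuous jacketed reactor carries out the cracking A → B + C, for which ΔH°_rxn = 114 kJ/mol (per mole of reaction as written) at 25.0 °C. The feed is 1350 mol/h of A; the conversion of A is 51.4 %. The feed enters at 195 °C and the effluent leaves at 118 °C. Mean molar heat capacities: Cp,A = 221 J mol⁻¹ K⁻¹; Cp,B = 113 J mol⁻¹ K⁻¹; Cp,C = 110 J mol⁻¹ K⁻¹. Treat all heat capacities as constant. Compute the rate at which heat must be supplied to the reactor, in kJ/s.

Q_in = 15.6 kJ/s

Extent of reaction ξ = 0.514 × 1350 = 693.9 mol/h
Reaction term: ξ·ΔH°_rxn = 693.9 × 114 = 79105 kJ/h
Sensible, feed 195→25 °C: -50720 kJ/h
Outlet flows (mol/h): A 656.1, B 693.9, C 693.9
Sensible, products 25→118 °C: 27876 kJ/h
Q = ΔH = 56261 kJ/h = 15.628 kW
Heat supplied = 15.628 kJ/s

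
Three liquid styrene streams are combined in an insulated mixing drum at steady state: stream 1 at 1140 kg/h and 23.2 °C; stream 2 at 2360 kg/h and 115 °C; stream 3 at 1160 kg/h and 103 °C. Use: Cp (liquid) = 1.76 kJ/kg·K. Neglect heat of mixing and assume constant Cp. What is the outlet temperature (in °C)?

T_out = 89.6 °C

No heat crosses the boundary, so H_out = H_in.
T_out = Σ ṁᵢCp,ᵢTᵢ / Σ ṁᵢCp,ᵢ
      = 734500 / 8201.6 = 89.555 °C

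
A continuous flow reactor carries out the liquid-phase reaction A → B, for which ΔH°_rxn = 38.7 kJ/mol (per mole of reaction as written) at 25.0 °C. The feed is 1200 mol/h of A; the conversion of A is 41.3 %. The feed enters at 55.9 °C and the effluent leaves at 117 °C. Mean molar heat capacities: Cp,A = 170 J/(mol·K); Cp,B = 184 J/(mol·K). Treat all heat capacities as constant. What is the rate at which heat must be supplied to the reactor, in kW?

Q_in = 8.97 kW

Extent of reaction ξ = 0.413 × 1200 = 495.6 mol/h
Reaction term: ξ·ΔH°_rxn = 495.6 × 38.7 = 19180 kJ/h
Sensible, feed 55.9→25 °C: -6303.6 kJ/h
Outlet flows (mol/h): A 704.4, B 495.6
Sensible, products 25→117 °C: 19406 kJ/h
Q = ΔH = 32282 kJ/h = 8.9673 kW
Heat supplied = 8.9673 kW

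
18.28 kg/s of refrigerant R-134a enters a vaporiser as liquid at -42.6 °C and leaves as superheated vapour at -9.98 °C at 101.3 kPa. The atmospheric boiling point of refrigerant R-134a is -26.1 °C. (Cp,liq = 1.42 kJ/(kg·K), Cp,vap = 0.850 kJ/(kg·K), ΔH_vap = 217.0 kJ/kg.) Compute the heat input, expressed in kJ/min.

liquid -42.6→-26.1 °C: 23.43 kJ/kg
vaporisation at -26.1 °C: 217 kJ/kg
vapour -26.1→-9.98 °C: 13.702 kJ/kg
Δh = 23.43 + 217 + 13.702 = 254.13 kJ/kg
Q = ṁ·Δh = 18.28 kg/s × 254.13 kJ/kg = 4645.5 kJ/s
|Q| = 4645.5 kW = 278730 kJ/min

Q = 279000 kJ/min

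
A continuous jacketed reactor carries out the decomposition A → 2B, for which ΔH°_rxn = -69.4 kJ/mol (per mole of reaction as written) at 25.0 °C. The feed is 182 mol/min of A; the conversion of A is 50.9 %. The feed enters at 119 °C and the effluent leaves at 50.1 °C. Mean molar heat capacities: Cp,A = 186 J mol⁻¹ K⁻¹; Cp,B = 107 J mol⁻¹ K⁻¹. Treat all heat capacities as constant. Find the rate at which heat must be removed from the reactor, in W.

Extent of reaction ξ = 0.509 × 182 = 92.638 mol/min
Reaction term: ξ·ΔH°_rxn = 92.638 × -69.4 = -6429.1 kJ/min
Sensible, feed 119→25 °C: -3182.1 kJ/min
Outlet flows (mol/min): A 89.362, B 185.28
Sensible, products 25→50.1 °C: 914.79 kJ/min
Q = ΔH = -8696.4 kJ/min = -144.94 kW
Heat removed = 144940 W

Q_out = 145000 W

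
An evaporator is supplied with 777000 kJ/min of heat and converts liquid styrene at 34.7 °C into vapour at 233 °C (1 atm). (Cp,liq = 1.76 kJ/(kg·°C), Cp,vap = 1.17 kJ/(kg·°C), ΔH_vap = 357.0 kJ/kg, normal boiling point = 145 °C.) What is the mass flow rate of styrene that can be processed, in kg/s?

ṁ = 19.8 kg/s

Δh = 1.76×(145−34.7) + 357.0 + 1.17×(233−145) = 654.09 kJ/kg
Q = 777000 kJ/min = 12950 kJ/s = 12950 kJ/s
ṁ = Q/Δh = 12950 / 654.09 = 19.799 kg/s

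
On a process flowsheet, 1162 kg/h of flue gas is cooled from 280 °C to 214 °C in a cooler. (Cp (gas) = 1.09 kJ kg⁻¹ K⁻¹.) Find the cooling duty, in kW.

Q = ṁ·Cp·ΔT = 1162 × 1.09 × (214 − 280) = -83594 kJ/h
Converting: 83594 / 3600 s = 23.221 kW

Q_c = 23.2 kW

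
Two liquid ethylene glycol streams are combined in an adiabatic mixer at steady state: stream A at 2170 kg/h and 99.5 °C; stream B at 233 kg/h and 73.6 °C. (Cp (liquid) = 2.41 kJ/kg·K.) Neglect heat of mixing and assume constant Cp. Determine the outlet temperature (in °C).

T_out = 97.0 °C

Energy balance with Q = 0: Σ ṁᵢCp,ᵢ(T_out − Tᵢ) = 0
Σ ṁᵢCp,ᵢTᵢ = 2170×2.41×99.5 + 233×2.41×73.6 = 561680
Σ ṁᵢCp,ᵢ = 2170×2.41 + 233×2.41 = 5791.2
T_out = 561680 / 5791.2 = 96.989 °C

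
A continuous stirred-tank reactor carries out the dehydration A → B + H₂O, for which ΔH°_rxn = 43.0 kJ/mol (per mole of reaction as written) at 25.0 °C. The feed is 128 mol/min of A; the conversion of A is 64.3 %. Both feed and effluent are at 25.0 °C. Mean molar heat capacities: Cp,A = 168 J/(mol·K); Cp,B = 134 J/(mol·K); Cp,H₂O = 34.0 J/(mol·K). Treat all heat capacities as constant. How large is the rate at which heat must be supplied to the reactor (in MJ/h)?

Q_in = 212 MJ/h

Extent of reaction ξ = 0.643 × 128 = 82.304 mol/min
Reaction term: ξ·ΔH°_rxn = 82.304 × 43.0 = 3539.1 kJ/min
Q = ΔH = 3539.1 kJ/min = 58.985 kW
Heat supplied = 212.34 MJ/h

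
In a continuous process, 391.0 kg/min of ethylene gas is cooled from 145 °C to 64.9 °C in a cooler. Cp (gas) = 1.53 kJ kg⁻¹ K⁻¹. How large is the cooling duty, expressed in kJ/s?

Q = ṁ·Cp·ΔT = 391.0 × 1.53 × (64.9 − 145) = -47918 kJ/min
Converting: 47918 / 60 s = 798.64 kW

Q_c = 799 kJ/s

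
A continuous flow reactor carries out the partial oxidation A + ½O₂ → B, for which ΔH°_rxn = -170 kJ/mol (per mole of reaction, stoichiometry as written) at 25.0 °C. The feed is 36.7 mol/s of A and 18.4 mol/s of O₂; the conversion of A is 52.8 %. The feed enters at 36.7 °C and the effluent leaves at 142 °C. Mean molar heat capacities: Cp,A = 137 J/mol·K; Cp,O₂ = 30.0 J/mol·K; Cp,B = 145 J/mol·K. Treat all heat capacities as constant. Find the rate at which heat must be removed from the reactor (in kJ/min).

Q_out = 163000 kJ/min

Extent of reaction ξ = 0.528 × 36.7 = 19.378 mol/s
Reaction term: ξ·ΔH°_rxn = 19.378 × -170 = -3294.2 kJ/s
Sensible, feed 36.7→25 °C: -65.285 kJ/s
Outlet flows (mol/s): A 17.322, O₂ 8.7112, B 19.378
Sensible, products 25→142 °C: 636.98 kJ/s
Q = ΔH = -2722.5 kJ/s = -2722.5 kW
Heat removed = 163350 kJ/min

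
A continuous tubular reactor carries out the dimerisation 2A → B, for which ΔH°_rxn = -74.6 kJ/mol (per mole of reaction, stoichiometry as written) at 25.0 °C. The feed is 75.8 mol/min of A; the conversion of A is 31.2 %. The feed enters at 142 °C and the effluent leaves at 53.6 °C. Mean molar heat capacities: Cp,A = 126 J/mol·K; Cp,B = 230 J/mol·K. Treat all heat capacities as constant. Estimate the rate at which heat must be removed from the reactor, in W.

Extent of reaction ξ = 0.312 × 75.8 / 2 = 11.825 mol/min
Reaction term: ξ·ΔH°_rxn = 11.825 × -74.6 = -882.13 kJ/min
Sensible, feed 142→25 °C: -1117.4 kJ/min
Outlet flows (mol/min): A 52.15, B 11.825
Sensible, products 25→53.6 °C: 265.71 kJ/min
Q = ΔH = -1733.9 kJ/min = -28.898 kW
Heat removed = 28898 W

Q_out = 28900 W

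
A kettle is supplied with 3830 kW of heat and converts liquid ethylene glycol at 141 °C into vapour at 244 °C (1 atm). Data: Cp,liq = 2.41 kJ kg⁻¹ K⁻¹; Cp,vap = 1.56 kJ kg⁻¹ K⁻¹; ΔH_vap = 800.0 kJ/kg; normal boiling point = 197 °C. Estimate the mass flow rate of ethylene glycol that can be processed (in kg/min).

ṁ = 228 kg/min

Δh = 2.41×(197−141) + 800.0 + 1.56×(244−197) = 1008.3 kJ/kg
Q = 3830 kW = 3830 kJ/s = 229800 kJ/min
ṁ = Q/Δh = 229800 / 1008.3 = 227.91 kg/min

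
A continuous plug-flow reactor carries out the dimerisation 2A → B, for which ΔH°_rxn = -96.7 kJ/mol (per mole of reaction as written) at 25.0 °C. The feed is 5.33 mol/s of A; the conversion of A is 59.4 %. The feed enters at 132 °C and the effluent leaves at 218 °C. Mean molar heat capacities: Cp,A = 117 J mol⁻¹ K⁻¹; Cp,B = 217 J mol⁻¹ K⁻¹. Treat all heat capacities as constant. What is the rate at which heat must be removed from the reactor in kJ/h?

Q_out = 377000 kJ/h

Extent of reaction ξ = 0.594 × 5.33 / 2 = 1.583 mol/s
Reaction term: ξ·ΔH°_rxn = 1.583 × -96.7 = -153.08 kJ/s
Sensible, feed 132→25 °C: -66.726 kJ/s
Outlet flows (mol/s): A 2.164, B 1.583
Sensible, products 25→218 °C: 115.16 kJ/s
Q = ΔH = -104.64 kJ/s = -104.64 kW
Heat removed = 376710 kJ/h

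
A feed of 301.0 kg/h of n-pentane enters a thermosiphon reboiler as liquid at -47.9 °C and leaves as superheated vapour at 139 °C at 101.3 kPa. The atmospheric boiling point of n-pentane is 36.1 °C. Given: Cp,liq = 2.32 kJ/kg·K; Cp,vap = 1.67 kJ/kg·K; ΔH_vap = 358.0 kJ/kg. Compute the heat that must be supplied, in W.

liquid -47.9→36.1 °C: 194.88 kJ/kg
vaporisation at 36.1 °C: 358 kJ/kg
vapour 36.1→139 °C: 171.84 kJ/kg
Δh = 194.88 + 358 + 171.84 = 724.72 kJ/kg
Q = ṁ·Δh = 301.0 kg/h × 724.72 kJ/kg = 218140 kJ/h
|Q| = 60.595 kW = 60595 W

Q = 60600 W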